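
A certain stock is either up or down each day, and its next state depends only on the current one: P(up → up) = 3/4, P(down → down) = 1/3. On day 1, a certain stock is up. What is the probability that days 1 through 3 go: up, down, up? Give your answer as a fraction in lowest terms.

1/6

Day 1 is given. For each transition, use the conditional probability from the current state:
P(down | up) = 1/4; P(up | down) = 2/3.
P = 1/4 × 2/3 = 2/12 = 1/6.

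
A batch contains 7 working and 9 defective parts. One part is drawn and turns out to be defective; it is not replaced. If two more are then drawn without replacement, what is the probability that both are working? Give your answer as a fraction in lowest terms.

With the first part removed, 7 working remain out of 15.
P = 7/15 × 6/14 = 42/210 = 1/5.

1/5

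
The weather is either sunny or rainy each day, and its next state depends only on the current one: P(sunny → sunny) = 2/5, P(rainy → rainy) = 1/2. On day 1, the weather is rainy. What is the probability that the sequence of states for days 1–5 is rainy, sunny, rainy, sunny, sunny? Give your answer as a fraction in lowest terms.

3/50

Day 1 is given. For each transition, use the conditional probability from the current state:
P(sunny | rainy) = 1/2; P(rainy | sunny) = 3/5; P(sunny | rainy) = 1/2; P(sunny | sunny) = 2/5.
P = 1/2 × 3/5 × 1/2 × 2/5 = 6/100 = 3/50.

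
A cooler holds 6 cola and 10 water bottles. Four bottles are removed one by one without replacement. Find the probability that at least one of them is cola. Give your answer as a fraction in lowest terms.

23/26

P(no cola) = 10/16 × 9/15 × 8/14 × 7/13 = 5040/43680 = 3/26.
P(at least one) = 1 − 3/26 = 23/26.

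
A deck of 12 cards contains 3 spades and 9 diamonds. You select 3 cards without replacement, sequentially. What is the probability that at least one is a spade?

34/55

P(no spades) = 9/12 × 8/11 × 7/10 = 504/1320 = 21/55.
P(at least one) = 1 − 21/55 = 34/55.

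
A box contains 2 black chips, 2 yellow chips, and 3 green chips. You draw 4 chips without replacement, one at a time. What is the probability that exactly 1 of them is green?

12/35

One ordering (green drawn first) has probability 3/7 × 4/6 × 3/5 × 2/4 = 72/840 = 3/35.
There are C(4,1) = 4 such orderings, each equally likely, so P = 4 × 3/35 = 12/35.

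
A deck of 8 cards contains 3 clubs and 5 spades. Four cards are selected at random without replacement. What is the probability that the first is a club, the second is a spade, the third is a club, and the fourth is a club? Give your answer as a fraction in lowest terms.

Chain rule:
P = 3/8 × 5/7 × 2/6 × 1/5 = 30/1680 = 1/56.

1/56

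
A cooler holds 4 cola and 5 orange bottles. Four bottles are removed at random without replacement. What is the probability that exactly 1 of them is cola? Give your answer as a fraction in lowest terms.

One ordering (cola drawn first) has probability 4/9 × 5/8 × 4/7 × 3/6 = 240/3024 = 5/63.
There are C(4,1) = 4 such orderings, each equally likely, so P = 4 × 5/63 = 20/63.

20/63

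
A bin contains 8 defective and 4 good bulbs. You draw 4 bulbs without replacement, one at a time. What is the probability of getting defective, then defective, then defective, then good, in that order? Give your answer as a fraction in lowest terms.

Chain rule:
P = 8/12 × 7/11 × 6/10 × 4/9 = 1344/11880 = 56/495.

56/495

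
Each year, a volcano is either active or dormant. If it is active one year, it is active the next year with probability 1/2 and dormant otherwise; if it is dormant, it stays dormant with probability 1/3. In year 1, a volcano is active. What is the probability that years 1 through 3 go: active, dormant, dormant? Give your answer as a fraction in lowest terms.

1/6

Year 1 is given. For each transition, use the conditional probability from the current state:
P(dormant | active) = 1/2; P(dormant | dormant) = 1/3.
P = 1/2 × 1/3 = 1/6.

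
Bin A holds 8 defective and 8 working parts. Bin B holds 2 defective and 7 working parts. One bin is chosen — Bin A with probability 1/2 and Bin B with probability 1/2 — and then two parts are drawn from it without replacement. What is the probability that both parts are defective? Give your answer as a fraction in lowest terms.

From Bin A: P(both defective) = (8/16)(7/15) = 7/30.
From Bin B: P(both defective) = (2/9)(1/8) = 1/36.
Total probability = (1/2)(7/30) + (1/2)(1/36) = 47/360.

47/360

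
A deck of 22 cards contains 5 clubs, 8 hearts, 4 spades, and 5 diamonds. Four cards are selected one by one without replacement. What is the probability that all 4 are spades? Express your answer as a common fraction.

1/7315

P(all spades) = 4/22 × 3/21 × 2/20 × 1/19 = 24/175560 = 1/7315.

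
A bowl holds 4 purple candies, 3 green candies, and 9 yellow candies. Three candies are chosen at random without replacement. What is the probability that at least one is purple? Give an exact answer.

17/28

P(no purple) = 12/16 × 11/15 × 10/14 = 1320/3360 = 11/28.
P(at least one) = 1 − 11/28 = 17/28.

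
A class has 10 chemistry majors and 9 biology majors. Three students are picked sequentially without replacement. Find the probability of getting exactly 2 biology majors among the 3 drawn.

One ordering (biology majors drawn first) has probability 9/19 × 8/18 × 10/17 = 720/5814 = 40/323.
There are C(3,2) = 3 such orderings, each equally likely, so P = 3 × 40/323 = 120/323.

120/323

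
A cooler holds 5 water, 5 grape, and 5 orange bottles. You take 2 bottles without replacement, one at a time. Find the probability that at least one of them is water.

P(no water) = 10/15 × 9/14 = 90/210 = 3/7.
P(at least one) = 1 − 3/7 = 4/7.

4/7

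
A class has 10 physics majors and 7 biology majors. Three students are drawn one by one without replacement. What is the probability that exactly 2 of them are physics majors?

63/136

One ordering (physics majors drawn first) has probability 10/17 × 9/16 × 7/15 = 630/4080 = 21/136.
There are C(3,2) = 3 such orderings, each equally likely, so P = 3 × 21/136 = 63/136.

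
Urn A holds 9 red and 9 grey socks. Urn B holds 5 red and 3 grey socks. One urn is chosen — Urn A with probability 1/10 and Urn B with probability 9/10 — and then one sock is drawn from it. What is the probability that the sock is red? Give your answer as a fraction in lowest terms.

49/80

From Urn A: P(red) = 9/18.
From Urn B: P(red) = 5/8.
Total probability = (1/10)(9/18) + (9/10)(5/8) = 49/80.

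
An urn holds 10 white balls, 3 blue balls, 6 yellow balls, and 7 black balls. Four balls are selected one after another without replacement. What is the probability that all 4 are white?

21/1495

P(every draw is white) = 10/26 × 9/25 × 8/24 × 7/23 = 5040/358800 = 21/1495.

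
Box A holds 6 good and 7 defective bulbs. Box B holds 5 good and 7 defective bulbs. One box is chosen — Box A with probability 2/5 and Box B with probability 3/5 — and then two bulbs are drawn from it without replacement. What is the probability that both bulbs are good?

24/143

From Box A: P(both good) = (6/13)(5/12) = 5/26.
From Box B: P(both good) = (5/12)(4/11) = 5/33.
Total probability = (2/5)(5/26) + (3/5)(5/33) = 24/143.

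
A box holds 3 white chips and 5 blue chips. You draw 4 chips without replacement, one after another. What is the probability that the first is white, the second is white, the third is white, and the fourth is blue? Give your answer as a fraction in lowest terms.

Chain rule:
P = 3/8 × 2/7 × 1/6 × 5/5 = 30/1680 = 1/56.

1/56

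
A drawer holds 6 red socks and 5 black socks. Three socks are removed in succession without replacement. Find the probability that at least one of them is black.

P(no black) = 6/11 × 5/10 × 4/9 = 120/990 = 4/33.
P(at least one) = 1 − 4/33 = 29/33.

29/33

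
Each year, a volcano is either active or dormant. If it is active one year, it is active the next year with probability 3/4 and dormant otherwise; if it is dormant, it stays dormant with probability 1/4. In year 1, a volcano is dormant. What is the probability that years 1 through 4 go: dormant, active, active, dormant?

9/64

Year 1 is given. For each transition, use the conditional probability from the current state:
P(active | dormant) = 3/4; P(active | active) = 3/4; P(dormant | active) = 1/4.
P = 3/4 × 3/4 × 1/4 = 9/64.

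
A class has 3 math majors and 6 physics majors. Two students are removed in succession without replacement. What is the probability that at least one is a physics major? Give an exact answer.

11/12

P(no physics majors) = 3/9 × 2/8 = 6/72 = 1/12.
P(at least one) = 1 − 1/12 = 11/12.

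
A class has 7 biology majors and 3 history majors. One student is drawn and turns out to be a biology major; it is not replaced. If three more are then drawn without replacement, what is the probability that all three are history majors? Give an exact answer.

After the first draw, 3 of the remaining 9 students are history majors.
P = 3/9 × 2/8 × 1/7 = 6/504 = 1/84.

1/84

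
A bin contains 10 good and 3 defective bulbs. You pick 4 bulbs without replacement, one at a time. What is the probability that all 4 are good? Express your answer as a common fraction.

P(every draw is good) = 10/13 × 9/12 × 8/11 × 7/10 = 5040/17160 = 42/143.

42/143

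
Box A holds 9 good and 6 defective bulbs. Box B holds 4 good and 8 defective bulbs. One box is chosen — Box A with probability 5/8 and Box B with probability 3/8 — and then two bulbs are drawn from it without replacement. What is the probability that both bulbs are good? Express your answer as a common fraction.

153/616

From Box A: P(both good) = (9/15)(8/14) = 12/35.
From Box B: P(both good) = (4/12)(3/11) = 1/11.
Total probability = (5/8)(12/35) + (3/8)(1/11) = 153/616.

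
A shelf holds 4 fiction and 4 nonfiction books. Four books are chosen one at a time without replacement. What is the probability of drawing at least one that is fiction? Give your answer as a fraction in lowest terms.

69/70

P(no fiction) = 4/8 × 3/7 × 2/6 × 1/5 = 24/1680 = 1/70.
P(at least one) = 1 − 1/70 = 69/70.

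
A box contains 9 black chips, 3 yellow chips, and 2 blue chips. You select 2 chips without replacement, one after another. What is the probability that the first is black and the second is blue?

Chain rule:
P = 9/14 × 2/13 = 18/182 = 9/91.

9/91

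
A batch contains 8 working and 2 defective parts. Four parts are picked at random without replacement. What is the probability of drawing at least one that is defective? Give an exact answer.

2/3

P(no defective) = 8/10 × 7/9 × 6/8 × 5/7 = 1680/5040 = 1/3.
P(at least one) = 1 − 1/3 = 2/3.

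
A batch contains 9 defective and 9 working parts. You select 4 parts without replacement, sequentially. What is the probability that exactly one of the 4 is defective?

One ordering (defective drawn first) has probability 9/18 × 9/17 × 8/16 × 7/15 = 4536/73440 = 21/340.
There are C(4,1) = 4 such orderings, each equally likely, so P = 4 × 21/340 = 21/85.

21/85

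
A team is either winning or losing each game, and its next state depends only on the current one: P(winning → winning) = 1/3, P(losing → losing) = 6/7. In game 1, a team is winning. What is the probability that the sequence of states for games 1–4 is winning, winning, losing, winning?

2/63

Game 1 is given. For each transition, use the conditional probability from the current state:
P(winning | winning) = 1/3; P(losing | winning) = 2/3; P(winning | losing) = 1/7.
P = 1/3 × 2/3 × 1/7 = 2/63.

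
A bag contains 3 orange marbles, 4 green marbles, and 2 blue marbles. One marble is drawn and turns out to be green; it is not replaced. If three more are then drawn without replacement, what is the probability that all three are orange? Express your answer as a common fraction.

After the first draw, 3 of the remaining 8 marbles are orange.
P = 3/8 × 2/7 × 1/6 = 6/336 = 1/56.

1/56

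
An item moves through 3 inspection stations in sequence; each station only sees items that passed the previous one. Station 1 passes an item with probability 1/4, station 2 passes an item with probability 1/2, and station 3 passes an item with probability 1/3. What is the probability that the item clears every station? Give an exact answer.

Each stage is reached only if all earlier stages succeed, so
P = 1/4 × 1/2 × 1/3 = 1/24.

1/24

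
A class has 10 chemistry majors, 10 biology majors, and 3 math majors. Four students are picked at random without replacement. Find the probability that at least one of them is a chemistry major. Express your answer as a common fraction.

P(no chemistry majors) = 13/23 × 12/22 × 11/21 × 10/20 = 17160/212520 = 13/161.
P(at least one) = 1 − 13/161 = 148/161.

148/161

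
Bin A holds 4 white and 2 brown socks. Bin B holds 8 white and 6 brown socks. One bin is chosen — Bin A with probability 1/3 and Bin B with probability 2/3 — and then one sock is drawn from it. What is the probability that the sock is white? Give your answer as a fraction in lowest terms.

From Bin A: P(white) = 4/6.
From Bin B: P(white) = 8/14.
Total probability = (1/3)(4/6) + (2/3)(8/14) = 38/63.

38/63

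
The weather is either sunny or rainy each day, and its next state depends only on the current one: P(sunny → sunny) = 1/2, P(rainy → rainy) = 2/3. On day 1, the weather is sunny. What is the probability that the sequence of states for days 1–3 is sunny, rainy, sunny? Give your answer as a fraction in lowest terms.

Day 1 is given. For each transition, use the conditional probability from the current state:
P(rainy | sunny) = 1/2; P(sunny | rainy) = 1/3.
P = 1/2 × 1/3 = 1/6.

1/6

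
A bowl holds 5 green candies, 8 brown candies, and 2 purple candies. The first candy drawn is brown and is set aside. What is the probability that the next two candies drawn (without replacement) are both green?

10/91

With the first candy removed, 5 green remain out of 14.
P = 5/14 × 4/13 = 20/182 = 10/91.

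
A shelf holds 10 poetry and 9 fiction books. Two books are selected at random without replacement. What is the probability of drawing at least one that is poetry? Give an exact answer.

15/19

P(no poetry) = 9/19 × 8/18 = 72/342 = 4/19.
P(at least one) = 1 − 4/19 = 15/19.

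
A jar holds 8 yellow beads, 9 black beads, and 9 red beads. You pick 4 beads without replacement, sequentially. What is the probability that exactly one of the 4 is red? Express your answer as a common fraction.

One ordering (red drawn first) has probability 9/26 × 17/25 × 16/24 × 15/23 = 36720/358800 = 153/1495.
There are C(4,1) = 4 such orderings, each equally likely, so P = 4 × 153/1495 = 612/1495.

612/1495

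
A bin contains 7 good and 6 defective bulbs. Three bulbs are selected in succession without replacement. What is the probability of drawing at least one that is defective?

251/286

P(no defective) = 7/13 × 6/12 × 5/11 = 210/1716 = 35/286.
P(at least one) = 1 − 35/286 = 251/286.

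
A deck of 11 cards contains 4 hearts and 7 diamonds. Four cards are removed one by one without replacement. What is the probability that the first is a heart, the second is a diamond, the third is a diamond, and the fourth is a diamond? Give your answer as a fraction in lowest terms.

7/66

Each draw changes the counts, so multiply the conditional probabilities along the sequence:
P = 4/11 × 7/10 × 6/9 × 5/8 = 840/7920 = 7/66.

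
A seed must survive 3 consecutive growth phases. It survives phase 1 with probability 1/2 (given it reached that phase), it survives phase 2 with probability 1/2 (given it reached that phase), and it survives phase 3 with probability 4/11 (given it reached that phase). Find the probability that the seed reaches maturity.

1/11

Each stage is reached only if all earlier stages succeed, so
P = 1/2 × 1/2 × 4/11 = 4/44 = 1/11.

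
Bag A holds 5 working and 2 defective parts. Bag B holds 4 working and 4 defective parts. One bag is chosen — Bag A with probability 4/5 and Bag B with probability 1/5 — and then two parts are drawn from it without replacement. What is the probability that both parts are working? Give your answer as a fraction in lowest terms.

89/210

From Bag A: P(both working) = (5/7)(4/6) = 10/21.
From Bag B: P(both working) = (4/8)(3/7) = 3/14.
Total probability = (4/5)(10/21) + (1/5)(3/14) = 89/210.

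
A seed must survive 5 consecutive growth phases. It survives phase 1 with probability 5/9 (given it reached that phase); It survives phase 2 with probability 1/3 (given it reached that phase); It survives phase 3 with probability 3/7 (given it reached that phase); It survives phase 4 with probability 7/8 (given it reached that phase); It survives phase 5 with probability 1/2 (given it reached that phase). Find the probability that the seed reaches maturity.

5/144

Each stage is reached only if all earlier stages succeed, so
P = 5/9 × 1/3 × 3/7 × 7/8 × 1/2 = 105/3024 = 5/144.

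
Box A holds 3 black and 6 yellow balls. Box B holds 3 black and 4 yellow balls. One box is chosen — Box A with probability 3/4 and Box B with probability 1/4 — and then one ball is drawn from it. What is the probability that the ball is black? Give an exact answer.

From Box A: P(black) = 3/9.
From Box B: P(black) = 3/7.
Total probability = (3/4)(3/9) + (1/4)(3/7) = 5/14.

5/14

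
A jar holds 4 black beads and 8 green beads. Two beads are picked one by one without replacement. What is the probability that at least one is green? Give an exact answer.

P(no green) = 4/12 × 3/11 = 12/132 = 1/11.
P(at least one) = 1 − 1/11 = 10/11.

10/11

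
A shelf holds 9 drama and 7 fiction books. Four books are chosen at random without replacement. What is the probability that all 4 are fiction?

1/52

P(every draw is fiction) = 7/16 × 6/15 × 5/14 × 4/13 = 840/43680 = 1/52.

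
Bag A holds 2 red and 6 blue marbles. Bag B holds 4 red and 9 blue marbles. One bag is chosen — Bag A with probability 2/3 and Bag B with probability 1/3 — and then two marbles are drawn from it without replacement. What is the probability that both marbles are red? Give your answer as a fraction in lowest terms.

From Bag A: P(both red) = (2/8)(1/7) = 1/28.
From Bag B: P(both red) = (4/13)(3/12) = 1/13.
Total probability = (2/3)(1/28) + (1/3)(1/13) = 9/182.

9/182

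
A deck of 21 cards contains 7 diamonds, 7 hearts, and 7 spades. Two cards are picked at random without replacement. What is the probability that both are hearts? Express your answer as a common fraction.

1/10

P(all hearts) = 7/21 × 6/20 = 42/420 = 1/10.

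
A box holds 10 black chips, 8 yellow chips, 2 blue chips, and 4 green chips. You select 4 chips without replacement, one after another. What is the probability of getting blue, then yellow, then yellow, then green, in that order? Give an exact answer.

4/2277

Multiply the probability of each draw given the previous ones:
P = 2/24 × 8/23 × 7/22 × 4/21 = 448/255024 = 4/2277.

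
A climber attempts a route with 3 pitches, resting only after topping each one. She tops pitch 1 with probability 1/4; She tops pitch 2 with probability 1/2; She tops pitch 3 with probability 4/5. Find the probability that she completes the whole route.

The events are sequential, so multiply the conditional probabilities:
P = 1/4 × 1/2 × 4/5 = 4/40 = 1/10.

1/10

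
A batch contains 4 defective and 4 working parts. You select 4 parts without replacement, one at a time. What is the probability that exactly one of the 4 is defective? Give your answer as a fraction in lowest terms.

One ordering (defective drawn first) has probability 4/8 × 4/7 × 3/6 × 2/5 = 96/1680 = 2/35.
There are C(4,1) = 4 such orderings, each equally likely, so P = 4 × 2/35 = 8/35.

8/35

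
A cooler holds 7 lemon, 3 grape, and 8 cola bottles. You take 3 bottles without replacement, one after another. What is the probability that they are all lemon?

35/816

P(all lemon) = 7/18 × 6/17 × 5/16 = 210/4896 = 35/816.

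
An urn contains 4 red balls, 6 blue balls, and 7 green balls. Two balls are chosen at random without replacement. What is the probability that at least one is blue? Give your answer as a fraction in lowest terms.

81/136

P(no blue) = 11/17 × 10/16 = 110/272 = 55/136.
P(at least one) = 1 − 55/136 = 81/136.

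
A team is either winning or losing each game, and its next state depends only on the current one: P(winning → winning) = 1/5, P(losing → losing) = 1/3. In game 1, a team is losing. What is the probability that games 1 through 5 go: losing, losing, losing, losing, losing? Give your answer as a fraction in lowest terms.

1/81

Game 1 is given. For each transition, use the conditional probability from the current state:
P(losing | losing) = 1/3; P(losing | losing) = 1/3; P(losing | losing) = 1/3; P(losing | losing) = 1/3.
P = 1/3 × 1/3 × 1/3 × 1/3 = 1/81.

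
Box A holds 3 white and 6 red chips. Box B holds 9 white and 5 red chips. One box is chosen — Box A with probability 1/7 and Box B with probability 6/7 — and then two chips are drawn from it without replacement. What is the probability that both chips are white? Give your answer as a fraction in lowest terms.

From Box A: P(both white) = (3/9)(2/8) = 1/12.
From Box B: P(both white) = (9/14)(8/13) = 36/91.
Total probability = (1/7)(1/12) + (6/7)(36/91) = 2683/7644.

2683/7644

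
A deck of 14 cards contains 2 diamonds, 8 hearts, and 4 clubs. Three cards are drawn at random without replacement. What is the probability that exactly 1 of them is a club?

45/91

One ordering (a club drawn first) has probability 4/14 × 10/13 × 9/12 = 360/2184 = 15/91.
There are C(3,1) = 3 such orderings, each equally likely, so P = 3 × 15/91 = 45/91.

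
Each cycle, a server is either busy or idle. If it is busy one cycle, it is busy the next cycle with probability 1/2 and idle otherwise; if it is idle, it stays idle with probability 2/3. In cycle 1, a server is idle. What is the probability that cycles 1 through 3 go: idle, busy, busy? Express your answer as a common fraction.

Cycle 1 is given. For each transition, use the conditional probability from the current state:
P(busy | idle) = 1/3; P(busy | busy) = 1/2.
P = 1/3 × 1/2 = 1/6.

1/6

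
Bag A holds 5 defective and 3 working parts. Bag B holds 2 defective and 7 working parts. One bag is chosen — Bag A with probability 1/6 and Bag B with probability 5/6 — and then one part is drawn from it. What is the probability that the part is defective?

From Bag A: P(defective) = 5/8.
From Bag B: P(defective) = 2/9.
Total probability = (1/6)(5/8) + (5/6)(2/9) = 125/432.

125/432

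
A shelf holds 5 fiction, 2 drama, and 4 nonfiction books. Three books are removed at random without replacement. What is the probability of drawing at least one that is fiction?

P(no fiction) = 6/11 × 5/10 × 4/9 = 120/990 = 4/33.
P(at least one) = 1 − 4/33 = 29/33.

29/33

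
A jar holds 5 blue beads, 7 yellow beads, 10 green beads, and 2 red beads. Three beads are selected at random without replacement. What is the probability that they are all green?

P(all green) = 10/24 × 9/23 × 8/22 = 720/12144 = 15/253.

15/253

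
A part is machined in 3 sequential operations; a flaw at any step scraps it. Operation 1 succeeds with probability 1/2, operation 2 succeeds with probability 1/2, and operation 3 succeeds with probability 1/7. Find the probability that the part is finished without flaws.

Multiplying along the chain,
P = 1/2 × 1/2 × 1/7 = 1/28.

1/28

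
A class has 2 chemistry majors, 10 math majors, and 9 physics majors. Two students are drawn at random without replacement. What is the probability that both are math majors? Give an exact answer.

P(every draw is a math major) = 10/21 × 9/20 = 90/420 = 3/14.

3/14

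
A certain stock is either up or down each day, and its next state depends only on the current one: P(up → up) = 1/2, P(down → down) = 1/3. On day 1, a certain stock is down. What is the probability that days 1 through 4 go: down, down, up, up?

1/9

Day 1 is given. For each transition, use the conditional probability from the current state:
P(down | down) = 1/3; P(up | down) = 2/3; P(up | up) = 1/2.
P = 1/3 × 2/3 × 1/2 = 2/18 = 1/9.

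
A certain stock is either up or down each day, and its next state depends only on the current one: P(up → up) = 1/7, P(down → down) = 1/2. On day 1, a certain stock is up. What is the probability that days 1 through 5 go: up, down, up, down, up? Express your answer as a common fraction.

Day 1 is given. For each transition, use the conditional probability from the current state:
P(down | up) = 6/7; P(up | down) = 1/2; P(down | up) = 6/7; P(up | down) = 1/2.
P = 6/7 × 1/2 × 6/7 × 1/2 = 36/196 = 9/49.

9/49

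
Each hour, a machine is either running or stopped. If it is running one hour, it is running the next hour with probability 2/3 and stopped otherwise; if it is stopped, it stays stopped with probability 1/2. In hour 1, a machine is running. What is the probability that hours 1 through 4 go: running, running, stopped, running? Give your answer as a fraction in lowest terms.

Hour 1 is given. For each transition, use the conditional probability from the current state:
P(running | running) = 2/3; P(stopped | running) = 1/3; P(running | stopped) = 1/2.
P = 2/3 × 1/3 × 1/2 = 2/18 = 1/9.

1/9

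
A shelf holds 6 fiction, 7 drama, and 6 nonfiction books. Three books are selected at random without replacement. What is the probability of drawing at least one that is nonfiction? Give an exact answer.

683/969

P(no nonfiction) = 13/19 × 12/18 × 11/17 = 1716/5814 = 286/969.
P(at least one) = 1 − 286/969 = 683/969.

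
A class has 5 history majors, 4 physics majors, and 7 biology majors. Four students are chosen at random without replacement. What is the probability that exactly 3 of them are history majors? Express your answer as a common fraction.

One ordering (history majors drawn first) has probability 5/16 × 4/15 × 3/14 × 11/13 = 660/43680 = 11/728.
There are C(4,3) = 4 such orderings, each equally likely, so P = 4 × 11/728 = 11/182.

11/182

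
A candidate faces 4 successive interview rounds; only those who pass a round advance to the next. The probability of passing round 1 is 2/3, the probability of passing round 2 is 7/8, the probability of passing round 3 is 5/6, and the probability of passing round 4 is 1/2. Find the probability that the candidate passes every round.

The events are sequential, so multiply the conditional probabilities:
P = 2/3 × 7/8 × 5/6 × 1/2 = 70/288 = 35/144.

35/144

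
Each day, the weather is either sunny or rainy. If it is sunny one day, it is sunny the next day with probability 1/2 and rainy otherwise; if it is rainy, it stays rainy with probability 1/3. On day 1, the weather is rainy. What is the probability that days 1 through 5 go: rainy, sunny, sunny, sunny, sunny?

Day 1 is given. For each transition, use the conditional probability from the current state:
P(sunny | rainy) = 2/3; P(sunny | sunny) = 1/2; P(sunny | sunny) = 1/2; P(sunny | sunny) = 1/2.
P = 2/3 × 1/2 × 1/2 × 1/2 = 2/24 = 1/12.

1/12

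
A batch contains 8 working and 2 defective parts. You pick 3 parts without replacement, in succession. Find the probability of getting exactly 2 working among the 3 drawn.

One ordering (working drawn first) has probability 8/10 × 7/9 × 2/8 = 112/720 = 7/45.
There are C(3,2) = 3 such orderings, each equally likely, so P = 3 × 7/45 = 7/15.

7/15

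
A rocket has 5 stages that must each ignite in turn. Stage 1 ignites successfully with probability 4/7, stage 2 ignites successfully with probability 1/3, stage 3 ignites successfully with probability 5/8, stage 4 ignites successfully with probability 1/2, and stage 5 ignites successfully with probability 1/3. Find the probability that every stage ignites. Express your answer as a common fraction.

The events are sequential, so multiply the conditional probabilities:
P = 4/7 × 1/3 × 5/8 × 1/2 × 1/3 = 20/1008 = 5/252.

5/252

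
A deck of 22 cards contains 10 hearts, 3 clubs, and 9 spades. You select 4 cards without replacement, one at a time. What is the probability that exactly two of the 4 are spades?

One ordering (spades drawn first) has probability 9/22 × 8/21 × 13/20 × 12/19 = 11232/175560 = 468/7315.
There are C(4,2) = 6 such orderings, each equally likely, so P = 6 × 468/7315 = 2808/7315.

2808/7315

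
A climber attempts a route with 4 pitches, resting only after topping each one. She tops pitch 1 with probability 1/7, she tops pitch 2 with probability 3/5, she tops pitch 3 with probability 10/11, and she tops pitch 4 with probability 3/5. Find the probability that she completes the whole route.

The events are sequential, so multiply the conditional probabilities:
P = 1/7 × 3/5 × 10/11 × 3/5 = 90/1925 = 18/385.

18/385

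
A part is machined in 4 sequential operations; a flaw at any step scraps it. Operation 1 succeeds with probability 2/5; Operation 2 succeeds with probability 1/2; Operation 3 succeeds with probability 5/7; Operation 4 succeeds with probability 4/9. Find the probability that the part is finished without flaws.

4/63

The events are sequential, so multiply the conditional probabilities:
P = 2/5 × 1/2 × 5/7 × 4/9 = 40/630 = 4/63.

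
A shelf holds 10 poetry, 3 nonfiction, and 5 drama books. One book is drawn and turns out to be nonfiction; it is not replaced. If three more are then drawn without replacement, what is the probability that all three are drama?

1/68

With the first book removed, 5 drama remain out of 17.
P = 5/17 × 4/16 × 3/15 = 60/4080 = 1/68.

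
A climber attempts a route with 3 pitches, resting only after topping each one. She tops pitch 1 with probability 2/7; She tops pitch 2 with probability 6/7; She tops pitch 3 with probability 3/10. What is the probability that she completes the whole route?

The events are sequential, so multiply the conditional probabilities:
P = 2/7 × 6/7 × 3/10 = 36/490 = 18/245.

18/245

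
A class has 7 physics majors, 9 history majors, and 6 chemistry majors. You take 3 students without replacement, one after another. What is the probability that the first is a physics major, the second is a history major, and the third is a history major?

Multiply the probability of each draw given the previous ones:
P = 7/22 × 9/21 × 8/20 = 504/9240 = 3/55.

3/55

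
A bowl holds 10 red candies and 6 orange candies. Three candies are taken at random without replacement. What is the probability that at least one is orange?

11/14

P(no orange) = 10/16 × 9/15 × 8/14 = 720/3360 = 3/14.
P(at least one) = 1 − 3/14 = 11/14.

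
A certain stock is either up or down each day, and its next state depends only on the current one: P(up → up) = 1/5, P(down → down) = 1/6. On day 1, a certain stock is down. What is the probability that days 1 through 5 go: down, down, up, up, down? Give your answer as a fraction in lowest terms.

1/45

Day 1 is given. For each transition, use the conditional probability from the current state:
P(down | down) = 1/6; P(up | down) = 5/6; P(up | up) = 1/5; P(down | up) = 4/5.
P = 1/6 × 5/6 × 1/5 × 4/5 = 20/900 = 1/45.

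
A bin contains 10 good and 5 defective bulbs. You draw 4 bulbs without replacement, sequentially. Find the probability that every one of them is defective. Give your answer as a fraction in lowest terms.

P(every draw is defective) = 5/15 × 4/14 × 3/13 × 2/12 = 120/32760 = 1/273.

1/273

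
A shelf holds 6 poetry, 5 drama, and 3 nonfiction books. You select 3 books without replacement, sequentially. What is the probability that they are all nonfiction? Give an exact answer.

1/364

P(every draw is nonfiction) = 3/14 × 2/13 × 1/12 = 6/2184 = 1/364.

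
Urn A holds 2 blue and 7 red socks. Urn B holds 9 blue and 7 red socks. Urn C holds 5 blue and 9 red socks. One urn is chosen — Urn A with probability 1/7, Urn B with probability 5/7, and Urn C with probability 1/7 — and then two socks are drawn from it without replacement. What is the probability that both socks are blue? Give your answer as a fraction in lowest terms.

5365/22932

From Urn A: P(both blue) = (2/9)(1/8) = 1/36.
From Urn B: P(both blue) = (9/16)(8/15) = 3/10.
From Urn C: P(both blue) = (5/14)(4/13) = 10/91.
Total probability = (1/7)(1/36) + (5/7)(3/10) + (1/7)(10/91) = 5365/22932.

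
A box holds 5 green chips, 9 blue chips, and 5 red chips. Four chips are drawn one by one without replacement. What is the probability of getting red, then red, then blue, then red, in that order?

Chain rule:
P = 5/19 × 4/18 × 9/17 × 3/16 = 540/93024 = 15/2584.

15/2584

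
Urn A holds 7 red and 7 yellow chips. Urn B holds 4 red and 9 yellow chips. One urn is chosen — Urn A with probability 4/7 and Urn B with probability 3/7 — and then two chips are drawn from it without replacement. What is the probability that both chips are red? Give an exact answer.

15/91

From Urn A: P(both red) = (7/14)(6/13) = 3/13.
From Urn B: P(both red) = (4/13)(3/12) = 1/13.
Total probability = (4/7)(3/13) + (3/7)(1/13) = 15/91.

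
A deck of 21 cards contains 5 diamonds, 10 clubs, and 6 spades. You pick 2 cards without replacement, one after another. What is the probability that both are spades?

P(all spades) = 6/21 × 5/20 = 30/420 = 1/14.

1/14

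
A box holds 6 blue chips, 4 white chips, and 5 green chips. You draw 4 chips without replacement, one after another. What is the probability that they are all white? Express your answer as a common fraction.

P(all white) = 4/15 × 3/14 × 2/13 × 1/12 = 24/32760 = 1/1365.

1/1365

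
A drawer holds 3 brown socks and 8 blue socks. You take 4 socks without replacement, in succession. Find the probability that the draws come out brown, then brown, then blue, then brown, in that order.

1/165

Chain rule:
P = 3/11 × 2/10 × 8/9 × 1/8 = 48/7920 = 1/165.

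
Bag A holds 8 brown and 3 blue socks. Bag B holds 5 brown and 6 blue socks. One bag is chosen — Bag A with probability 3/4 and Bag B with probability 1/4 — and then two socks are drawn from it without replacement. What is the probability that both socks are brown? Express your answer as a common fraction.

From Bag A: P(both brown) = (8/11)(7/10) = 28/55.
From Bag B: P(both brown) = (5/11)(4/10) = 2/11.
Total probability = (3/4)(28/55) + (1/4)(2/11) = 47/110.

47/110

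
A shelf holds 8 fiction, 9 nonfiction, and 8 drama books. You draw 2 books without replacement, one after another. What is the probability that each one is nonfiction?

3/25

P(all nonfiction) = 9/25 × 8/24 = 72/600 = 3/25.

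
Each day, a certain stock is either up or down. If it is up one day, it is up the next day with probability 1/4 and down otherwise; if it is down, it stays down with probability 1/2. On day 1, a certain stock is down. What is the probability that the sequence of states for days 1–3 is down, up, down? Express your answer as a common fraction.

3/8

Day 1 is given. For each transition, use the conditional probability from the current state:
P(up | down) = 1/2; P(down | up) = 3/4.
P = 1/2 × 3/4 = 3/8.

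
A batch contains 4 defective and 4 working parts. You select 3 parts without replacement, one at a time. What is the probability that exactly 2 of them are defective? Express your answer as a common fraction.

One ordering (defective drawn first) has probability 4/8 × 3/7 × 4/6 = 48/336 = 1/7.
There are C(3,2) = 3 such orderings, each equally likely, so P = 3 × 1/7 = 3/7.

3/7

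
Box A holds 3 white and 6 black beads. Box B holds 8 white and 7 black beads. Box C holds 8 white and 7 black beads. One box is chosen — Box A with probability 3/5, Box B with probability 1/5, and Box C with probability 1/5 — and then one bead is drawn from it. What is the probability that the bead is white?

From Box A: P(white) = 3/9.
From Box B: P(white) = 8/15.
From Box C: P(white) = 8/15.
Total probability = (3/5)(3/9) + (1/5)(8/15) + (1/5)(8/15) = 31/75.

31/75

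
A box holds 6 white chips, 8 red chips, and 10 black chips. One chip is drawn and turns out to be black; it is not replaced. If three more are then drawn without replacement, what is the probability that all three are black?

With the first chip removed, 9 black remain out of 23.
P = 9/23 × 8/22 × 7/21 = 504/10626 = 12/253.

12/253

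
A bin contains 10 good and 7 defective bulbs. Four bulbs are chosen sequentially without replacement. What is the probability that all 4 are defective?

1/68

P(all defective) = 7/17 × 6/16 × 5/15 × 4/14 = 840/57120 = 1/68.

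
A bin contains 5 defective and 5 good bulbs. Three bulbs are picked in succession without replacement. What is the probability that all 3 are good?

1/12

P = 5/10 × 4/9 × 3/8 = 60/720 = 1/12.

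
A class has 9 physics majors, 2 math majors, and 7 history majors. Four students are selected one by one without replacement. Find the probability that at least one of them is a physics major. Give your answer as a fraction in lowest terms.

P(no physics majors) = 9/18 × 8/17 × 7/16 × 6/15 = 3024/73440 = 7/170.
P(at least one) = 1 − 7/170 = 163/170.

163/170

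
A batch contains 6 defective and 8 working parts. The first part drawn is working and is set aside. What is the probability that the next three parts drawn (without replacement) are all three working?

35/286

After the first draw, 7 of the remaining 13 parts are working.
P = 7/13 × 6/12 × 5/11 = 210/1716 = 35/286.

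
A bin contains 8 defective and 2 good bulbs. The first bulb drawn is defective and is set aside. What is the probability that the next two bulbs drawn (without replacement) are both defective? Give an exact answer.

7/12

With the first bulb removed, 7 defective remain out of 9.
P = 7/9 × 6/8 = 42/72 = 7/12.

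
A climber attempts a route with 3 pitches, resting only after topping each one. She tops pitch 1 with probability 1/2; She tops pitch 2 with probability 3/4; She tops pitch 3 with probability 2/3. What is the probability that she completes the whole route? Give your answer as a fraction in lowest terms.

The events are sequential, so multiply the conditional probabilities:
P = 1/2 × 3/4 × 2/3 = 6/24 = 1/4.

1/4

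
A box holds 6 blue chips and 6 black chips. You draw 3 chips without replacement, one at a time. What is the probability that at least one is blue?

P(no blue) = 6/12 × 5/11 × 4/10 = 120/1320 = 1/11.
P(at least one) = 1 − 1/11 = 10/11.

10/11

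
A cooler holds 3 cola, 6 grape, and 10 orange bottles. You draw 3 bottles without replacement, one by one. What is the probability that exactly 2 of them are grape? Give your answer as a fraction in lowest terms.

One ordering (grape drawn first) has probability 6/19 × 5/18 × 13/17 = 390/5814 = 65/969.
There are C(3,2) = 3 such orderings, each equally likely, so P = 3 × 65/969 = 65/323.

65/323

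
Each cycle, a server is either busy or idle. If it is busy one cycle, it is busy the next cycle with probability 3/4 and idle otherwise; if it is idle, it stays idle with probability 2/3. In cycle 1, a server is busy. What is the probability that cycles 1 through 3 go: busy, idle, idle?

Cycle 1 is given. For each transition, use the conditional probability from the current state:
P(idle | busy) = 1/4; P(idle | idle) = 2/3.
P = 1/4 × 2/3 = 2/12 = 1/6.

1/6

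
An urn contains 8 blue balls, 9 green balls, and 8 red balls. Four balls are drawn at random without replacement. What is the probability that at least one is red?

P(no red) = 17/25 × 16/24 × 15/23 × 14/22 = 57120/303600 = 238/1265.
P(at least one) = 1 − 238/1265 = 1027/1265.

1027/1265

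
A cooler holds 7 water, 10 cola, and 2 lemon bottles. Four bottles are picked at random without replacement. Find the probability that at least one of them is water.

1127/1292

P(no water) = 12/19 × 11/18 × 10/17 × 9/16 = 11880/93024 = 165/1292.
P(at least one) = 1 − 165/1292 = 1127/1292.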